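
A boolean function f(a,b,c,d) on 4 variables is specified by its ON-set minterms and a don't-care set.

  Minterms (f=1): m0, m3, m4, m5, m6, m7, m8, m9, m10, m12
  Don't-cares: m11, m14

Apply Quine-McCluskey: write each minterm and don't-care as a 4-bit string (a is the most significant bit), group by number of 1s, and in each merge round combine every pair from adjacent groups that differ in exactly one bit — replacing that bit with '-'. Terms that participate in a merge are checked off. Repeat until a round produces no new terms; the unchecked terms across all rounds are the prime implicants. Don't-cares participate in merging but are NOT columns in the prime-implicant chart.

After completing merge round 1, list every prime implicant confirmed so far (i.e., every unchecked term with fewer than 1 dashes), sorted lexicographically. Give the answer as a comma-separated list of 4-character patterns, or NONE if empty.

NONE

[col 0] 0000*, 0011*, 0100*, 0101*, 0110*, 0111*, 1000*, 1001*, 1010*, 1011*, 1100*, 1110*
[col 1] -000*, -011, -100*, -110*, 0-00*, 0-11, 01-0*, 01-1*, 010-*, 011-*, 1-00*, 1-10*, 10-0*, 10-1*, 100-*, 101-*, 11-0*
[col 2] --00, -1-0, 01--, 1--0, 10--
Prime implicants: --00, -011, -1-0, 0-11, 01--, 1--0, 10--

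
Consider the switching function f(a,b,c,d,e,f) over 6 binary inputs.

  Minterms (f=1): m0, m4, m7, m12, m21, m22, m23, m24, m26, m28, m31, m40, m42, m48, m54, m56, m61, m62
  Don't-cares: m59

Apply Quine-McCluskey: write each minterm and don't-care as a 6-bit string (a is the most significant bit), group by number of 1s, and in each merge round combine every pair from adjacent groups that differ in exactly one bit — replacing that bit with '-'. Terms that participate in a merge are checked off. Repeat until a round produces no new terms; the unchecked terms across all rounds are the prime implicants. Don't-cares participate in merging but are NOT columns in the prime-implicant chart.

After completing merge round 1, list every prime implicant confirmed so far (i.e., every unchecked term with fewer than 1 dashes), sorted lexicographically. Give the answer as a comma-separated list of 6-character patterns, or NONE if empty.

111011, 111101

size-2^0 implicants → 000000(✓)  000100(✓)  000111(✓)  001100(✓)  010101(✓)  010110(✓)  010111(✓)  011000(✓)  011010(✓)  011100(✓)  011111(✓)  101000(✓)  101010(✓)  110000(✓)  110110(✓)  111000(✓)  111011  111101  111110(✓)
size-2^1 implicants → -10110  -11000  0-0111  0-1100  00-100  000-00  01-111  0101-1  01011-  011-00  0110-0  1-1000  1010-0  11-000  11-110
Unchecked terms (primes): -10110, -11000, 0-0111, 0-1100, 00-100, 000-00, 01-111, 0101-1, 01011-, 011-00, 0110-0, 1-1000, 1010-0, 11-000, 11-110, 111011, 111101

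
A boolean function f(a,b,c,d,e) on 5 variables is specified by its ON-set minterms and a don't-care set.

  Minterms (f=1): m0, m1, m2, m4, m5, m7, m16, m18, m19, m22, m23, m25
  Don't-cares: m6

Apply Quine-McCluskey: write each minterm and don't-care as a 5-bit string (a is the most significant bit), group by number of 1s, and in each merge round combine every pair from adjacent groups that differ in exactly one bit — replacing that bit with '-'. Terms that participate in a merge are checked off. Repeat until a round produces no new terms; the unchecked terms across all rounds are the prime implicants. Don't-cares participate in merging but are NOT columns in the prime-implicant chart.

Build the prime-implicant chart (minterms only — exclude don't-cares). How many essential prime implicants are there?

4

size-2^0 implicants → 00000(✓)  00001(✓)  00010(✓)  00100(✓)  00101(✓)  00110(✓)  00111(✓)  10000(✓)  10010(✓)  10011(✓)  10110(✓)  10111(✓)  11001
size-2^1 implicants → -0000(✓)  -0010(✓)  -0110(✓)  -0111(✓)  00-00(✓)  00-01(✓)  00-10(✓)  000-0(✓)  0000-(✓)  001-0(✓)  001-1(✓)  0010-(✓)  0011-(✓)  10-10(✓)  10-11(✓)  100-0(✓)  1001-(✓)  1011-(✓)
size-2^2 implicants → -0-10  -00-0  -011-  00--0  00-0-  001--  10-1-
Unchecked terms (primes): -0-10, -00-0, -011-, 00--0, 00-0-, 001--, 10-1-, 11001
Minterm coverage:
  m0 ⊆ -00-0,00--0,00-0-
  m1 ⊆ 00-0- [E]
  m2 ⊆ -0-10,-00-0,00--0
  m4 ⊆ 00--0,00-0-,001--
  m5 ⊆ 00-0-,001--
  m7 ⊆ -011-,001--
  m16 ⊆ -00-0 [E]
  m18 ⊆ -0-10,-00-0,10-1-
  m19 ⊆ 10-1- [E]
  m22 ⊆ -0-10,-011-,10-1-
  m23 ⊆ -011-,10-1-
  m25 ⊆ 11001 [E]
E = {-00-0, 00-0-, 10-1-, 11001}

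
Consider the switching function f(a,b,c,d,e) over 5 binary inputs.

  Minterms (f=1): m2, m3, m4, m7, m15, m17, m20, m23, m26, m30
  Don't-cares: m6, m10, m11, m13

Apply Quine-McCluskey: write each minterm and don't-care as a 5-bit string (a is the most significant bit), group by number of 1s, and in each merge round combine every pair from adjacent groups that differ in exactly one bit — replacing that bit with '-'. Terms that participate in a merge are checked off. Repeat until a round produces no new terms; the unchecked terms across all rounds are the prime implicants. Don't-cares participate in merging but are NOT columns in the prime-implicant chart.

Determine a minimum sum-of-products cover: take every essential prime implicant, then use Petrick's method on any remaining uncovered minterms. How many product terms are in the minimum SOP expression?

[col 0] 00010*, 00011*, 00100*, 00110*, 00111*, 01010*, 01011*, 01101*, 01111*, 10001, 10100*, 10111*, 11010*, 11110*
[col 1] -0100, -0111, -1010, 0-010*, 0-011*, 0-111*, 00-10*, 00-11*, 0001-*, 001-0, 0011-*, 01-11*, 0101-*, 011-1, 11-10
[col 2] 0--11, 0-01-, 00-1-
Prime implicants: -0100, -0111, -1010, 0--11, 0-01-, 00-1-, 001-0, 011-1, 10001, 11-10
PI chart (minterm → PIs covering it):
  2 | 0-01-,00-1-
  3 | 0--11,0-01-,00-1-
  4 | -0100,001-0
  7 | -0111,0--11,00-1-
  15 | 0--11,011-1
  17 | 10001  (sole → essential)
  20 | -0100  (sole → essential)
  23 | -0111  (sole → essential)
  26 | -1010,11-10
  30 | 11-10  (sole → essential)
Essential prime implicants: -0100, -0111, 10001, 11-10
Petrick residual → 0--11, 0-01-
Minimum SOP uses 6 PIs: b'cd'e' + b'cde + a'de + a'c'd + ab'c'd'e + abde'

6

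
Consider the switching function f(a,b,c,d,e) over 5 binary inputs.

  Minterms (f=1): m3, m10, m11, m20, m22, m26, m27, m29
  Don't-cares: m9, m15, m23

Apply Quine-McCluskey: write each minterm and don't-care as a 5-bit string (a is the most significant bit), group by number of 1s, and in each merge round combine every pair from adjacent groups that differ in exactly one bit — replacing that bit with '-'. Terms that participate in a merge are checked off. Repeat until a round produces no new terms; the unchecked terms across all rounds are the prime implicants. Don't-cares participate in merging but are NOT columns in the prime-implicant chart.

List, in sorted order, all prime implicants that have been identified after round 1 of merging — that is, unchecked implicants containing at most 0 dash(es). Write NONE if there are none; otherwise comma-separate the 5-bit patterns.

11101

size-2^0 implicants → 00011(✓)  01001(✓)  01010(✓)  01011(✓)  01111(✓)  10100(✓)  10110(✓)  10111(✓)  11010(✓)  11011(✓)  11101
size-2^1 implicants → -1010(✓)  -1011(✓)  0-011  01-11  010-1  0101-(✓)  101-0  1011-  1101-(✓)
size-2^2 implicants → -101-
Unchecked terms (primes): -101-, 0-011, 01-11, 010-1, 101-0, 1011-, 11101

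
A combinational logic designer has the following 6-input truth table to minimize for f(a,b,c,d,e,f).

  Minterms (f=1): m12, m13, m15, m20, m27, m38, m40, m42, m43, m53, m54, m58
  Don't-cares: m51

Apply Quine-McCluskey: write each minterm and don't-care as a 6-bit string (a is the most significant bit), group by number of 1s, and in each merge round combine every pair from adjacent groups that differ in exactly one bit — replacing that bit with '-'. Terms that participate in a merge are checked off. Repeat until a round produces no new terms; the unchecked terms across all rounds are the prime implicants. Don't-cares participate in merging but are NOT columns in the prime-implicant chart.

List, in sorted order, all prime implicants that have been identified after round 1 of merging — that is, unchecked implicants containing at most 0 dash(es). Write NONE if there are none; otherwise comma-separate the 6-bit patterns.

010100, 011011, 110011, 110101

Round 0: 001100✓ 001101✓ 001111✓ 010100 011011 100110✓ 101000✓ 101010✓ 101011✓ 110011 110101 110110✓ 111010✓
Round 1: 0011-1 00110- 1-0110 1-1010 1010-0 10101-
PIs = {0011-1, 00110-, 010100, 011011, 1-0110, 1-1010, 1010-0, 10101-, 110011, 110101}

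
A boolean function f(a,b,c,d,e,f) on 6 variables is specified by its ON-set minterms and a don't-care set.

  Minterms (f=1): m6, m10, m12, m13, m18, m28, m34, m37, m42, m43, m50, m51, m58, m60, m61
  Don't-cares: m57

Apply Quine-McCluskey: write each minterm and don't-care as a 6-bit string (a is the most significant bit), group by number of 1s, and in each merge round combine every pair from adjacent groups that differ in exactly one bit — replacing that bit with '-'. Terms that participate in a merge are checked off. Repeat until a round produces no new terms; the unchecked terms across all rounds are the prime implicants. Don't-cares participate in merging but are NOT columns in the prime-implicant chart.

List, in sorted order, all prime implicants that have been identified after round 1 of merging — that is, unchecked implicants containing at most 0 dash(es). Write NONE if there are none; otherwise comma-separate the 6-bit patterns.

000110, 100101

Round 0: 000110 001010✓ 001100✓ 001101✓ 010010✓ 011100✓ 100010✓ 100101 101010✓ 101011✓ 110010✓ 110011✓ 111001✓ 111010✓ 111100✓ 111101✓
Round 1: -01010 -10010 -11100 0-1100 00110- 1-0010✓ 1-1010✓ 10-010✓ 10101- 11-010✓ 11001- 111-01 11110-
Round 2: 1--010
PIs = {-01010, -10010, -11100, 0-1100, 000110, 00110-, 1--010, 100101, 10101-, 11001-, 111-01, 11110-}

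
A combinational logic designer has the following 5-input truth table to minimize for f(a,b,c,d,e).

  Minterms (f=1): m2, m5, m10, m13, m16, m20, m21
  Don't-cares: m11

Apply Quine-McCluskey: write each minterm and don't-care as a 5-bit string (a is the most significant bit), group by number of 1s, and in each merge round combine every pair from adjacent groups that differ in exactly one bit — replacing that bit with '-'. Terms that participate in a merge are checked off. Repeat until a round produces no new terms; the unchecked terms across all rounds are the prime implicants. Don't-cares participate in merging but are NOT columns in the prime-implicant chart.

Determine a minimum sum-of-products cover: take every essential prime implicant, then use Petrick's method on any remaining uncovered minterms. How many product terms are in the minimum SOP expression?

size-2^0 implicants → 00010(✓)  00101(✓)  01010(✓)  01011(✓)  01101(✓)  10000(✓)  10100(✓)  10101(✓)
size-2^1 implicants → -0101  0-010  0-101  0101-  10-00  1010-
Unchecked terms (primes): -0101, 0-010, 0-101, 0101-, 10-00, 1010-
Minterm coverage:
  m2 ⊆ 0-010 [E]
  m5 ⊆ -0101,0-101
  m10 ⊆ 0-010,0101-
  m13 ⊆ 0-101 [E]
  m16 ⊆ 10-00 [E]
  m20 ⊆ 10-00,1010-
  m21 ⊆ -0101,1010-
E = {0-010, 0-101, 10-00}
Petrick residual → -0101
Cover = b'cd'e + a'c'de' + a'cd'e + ab'd'e'  |cover|=4

4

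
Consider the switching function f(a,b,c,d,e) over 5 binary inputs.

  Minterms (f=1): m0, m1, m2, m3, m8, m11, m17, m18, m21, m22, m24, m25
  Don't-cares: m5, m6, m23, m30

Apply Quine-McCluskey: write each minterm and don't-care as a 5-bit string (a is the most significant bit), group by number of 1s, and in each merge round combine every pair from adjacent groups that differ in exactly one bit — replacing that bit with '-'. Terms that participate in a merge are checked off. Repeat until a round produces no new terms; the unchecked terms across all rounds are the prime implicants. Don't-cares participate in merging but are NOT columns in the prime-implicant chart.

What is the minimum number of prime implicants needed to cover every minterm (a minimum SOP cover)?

5

[col 0] 00000*, 00001*, 00010*, 00011*, 00101*, 00110*, 01000*, 01011*, 10001*, 10010*, 10101*, 10110*, 10111*, 11000*, 11001*, 11110*
[col 1] -0001*, -0010*, -0101*, -0110*, -1000, 0-000, 0-011, 00-01*, 00-10*, 000-0*, 000-1*, 0000-*, 0001-*, 1-001, 1-110, 10-01*, 10-10*, 101-1, 1011-, 1100-
[col 2] -0-01, -0-10, 000--
Prime implicants: -0-01, -0-10, -1000, 0-000, 0-011, 000--, 1-001, 1-110, 101-1, 1011-, 1100-
PI chart (minterm → PIs covering it):
  0 | 0-000,000--
  1 | -0-01,000--
  2 | -0-10,000--
  3 | 0-011,000--
  8 | -1000,0-000
  11 | 0-011  (sole → essential)
  17 | -0-01,1-001
  18 | -0-10  (sole → essential)
  21 | -0-01,101-1
  22 | -0-10,1-110,1011-
  24 | -1000,1100-
  25 | 1-001,1100-
Essential prime implicants: -0-10, 0-011
Petrick residual → -0-01, 0-000, 1100-
Minimum SOP uses 5 PIs: b'd'e + b'de' + a'c'd'e' + a'c'de + abc'd'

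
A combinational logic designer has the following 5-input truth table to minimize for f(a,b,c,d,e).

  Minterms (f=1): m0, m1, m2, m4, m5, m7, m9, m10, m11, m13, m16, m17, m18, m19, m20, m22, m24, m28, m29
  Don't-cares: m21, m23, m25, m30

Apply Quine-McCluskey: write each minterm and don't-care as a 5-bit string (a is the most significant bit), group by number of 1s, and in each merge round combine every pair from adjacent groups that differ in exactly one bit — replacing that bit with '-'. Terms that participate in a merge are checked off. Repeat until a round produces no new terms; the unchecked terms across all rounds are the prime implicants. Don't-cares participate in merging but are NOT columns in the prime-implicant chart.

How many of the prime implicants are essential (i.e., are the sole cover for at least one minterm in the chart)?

size-2^0 implicants → 00000(✓)  00001(✓)  00010(✓)  00100(✓)  00101(✓)  00111(✓)  01001(✓)  01010(✓)  01011(✓)  01101(✓)  10000(✓)  10001(✓)  10010(✓)  10011(✓)  10100(✓)  10101(✓)  10110(✓)  10111(✓)  11000(✓)  11001(✓)  11100(✓)  11101(✓)  11110(✓)
size-2^1 implicants → -0000(✓)  -0001(✓)  -0010(✓)  -0100(✓)  -0101(✓)  -0111(✓)  -1001(✓)  -1101(✓)  0-001(✓)  0-010  0-101(✓)  00-00(✓)  00-01(✓)  000-0(✓)  0000-(✓)  001-1(✓)  0010-(✓)  01-01(✓)  010-1  0101-  1-000(✓)  1-001(✓)  1-100(✓)  1-101(✓)  1-110(✓)  10-00(✓)  10-01(✓)  10-10(✓)  10-11(✓)  100-0(✓)  100-1(✓)  1000-(✓)  1001-(✓)  101-0(✓)  101-1(✓)  1010-(✓)  1011-(✓)  11-00(✓)  11-01(✓)  1100-(✓)  111-0(✓)  1110-(✓)
size-2^2 implicants → --001(✓)  --101(✓)  -0-00(✓)  -0-01(✓)  -00-0  -000-(✓)  -01-1  -010-(✓)  -1-01(✓)  0--01(✓)  00-0-(✓)  1--00(✓)  1--01(✓)  1-00-(✓)  1-1-0  1-10-(✓)  10--0(✓)  10--1(✓)  10-0-(✓)  10-1-(✓)  100--(✓)  101--(✓)  11-0-(✓)
size-2^3 implicants → ---01  -0-0-  1--0-  10---
Unchecked terms (primes): ---01, -0-0-, -00-0, -01-1, 0-010, 010-1, 0101-, 1--0-, 1-1-0, 10---
Minterm coverage:
  m0 ⊆ -0-0-,-00-0
  m1 ⊆ ---01,-0-0-
  m2 ⊆ -00-0,0-010
  m4 ⊆ -0-0- [E]
  m5 ⊆ ---01,-0-0-,-01-1
  m7 ⊆ -01-1 [E]
  m9 ⊆ ---01,010-1
  m10 ⊆ 0-010,0101-
  m11 ⊆ 010-1,0101-
  m13 ⊆ ---01 [E]
  m16 ⊆ -0-0-,-00-0,1--0-,10---
  m17 ⊆ ---01,-0-0-,1--0-,10---
  m18 ⊆ -00-0,10---
  m19 ⊆ 10--- [E]
  m20 ⊆ -0-0-,1--0-,1-1-0,10---
  m22 ⊆ 1-1-0,10---
  m24 ⊆ 1--0- [E]
  m28 ⊆ 1--0-,1-1-0
  m29 ⊆ ---01,1--0-
E = {---01, -0-0-, -01-1, 1--0-, 10---}

5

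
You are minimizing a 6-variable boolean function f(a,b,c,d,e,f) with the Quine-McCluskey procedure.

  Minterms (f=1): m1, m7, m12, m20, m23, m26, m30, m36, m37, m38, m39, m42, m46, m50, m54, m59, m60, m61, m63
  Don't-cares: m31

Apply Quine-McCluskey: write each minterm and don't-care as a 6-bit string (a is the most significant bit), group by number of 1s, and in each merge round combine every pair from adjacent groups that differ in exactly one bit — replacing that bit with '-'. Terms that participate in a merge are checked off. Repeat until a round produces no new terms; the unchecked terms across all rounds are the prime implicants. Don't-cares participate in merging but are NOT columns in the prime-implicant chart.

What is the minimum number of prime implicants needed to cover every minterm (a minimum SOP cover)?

10

[col 0] 000001, 000111*, 001100, 010100, 010111*, 011010*, 011110*, 011111*, 100100*, 100101*, 100110*, 100111*, 101010*, 101110*, 110010*, 110110*, 111011*, 111100*, 111101*, 111111*
[col 1] -00111, -11111, 0-0111, 01-111, 011-10, 01111-, 1-0110, 10-110, 1001-0*, 1001-1*, 10010-*, 10011-*, 101-10, 110-10, 111-11, 1111-1, 11110-
[col 2] 1001--
Prime implicants: -00111, -11111, 0-0111, 000001, 001100, 01-111, 010100, 011-10, 01111-, 1-0110, 10-110, 1001--, 101-10, 110-10, 111-11, 1111-1, 11110-
PI chart (minterm → PIs covering it):
  1 | 000001  (sole → essential)
  7 | -00111,0-0111
  12 | 001100  (sole → essential)
  20 | 010100  (sole → essential)
  23 | 0-0111,01-111
  26 | 011-10  (sole → essential)
  30 | 011-10,01111-
  36 | 1001--  (sole → essential)
  37 | 1001--  (sole → essential)
  38 | 1-0110,10-110,1001--
  39 | -00111,1001--
  42 | 101-10  (sole → essential)
  46 | 10-110,101-10
  50 | 110-10  (sole → essential)
  54 | 1-0110,110-10
  59 | 111-11  (sole → essential)
  60 | 11110-  (sole → essential)
  61 | 1111-1,11110-
  63 | -11111,111-11,1111-1
Essential prime implicants: 000001, 001100, 010100, 011-10, 1001--, 101-10, 110-10, 111-11, 11110-
Petrick residual → 0-0111
Minimum SOP uses 10 PIs: a'c'def + a'b'c'd'e'f + a'b'cde'f' + a'bc'de'f' + a'bcef' + ab'c'd + ab'cef' + abc'ef' + abcef + abcde'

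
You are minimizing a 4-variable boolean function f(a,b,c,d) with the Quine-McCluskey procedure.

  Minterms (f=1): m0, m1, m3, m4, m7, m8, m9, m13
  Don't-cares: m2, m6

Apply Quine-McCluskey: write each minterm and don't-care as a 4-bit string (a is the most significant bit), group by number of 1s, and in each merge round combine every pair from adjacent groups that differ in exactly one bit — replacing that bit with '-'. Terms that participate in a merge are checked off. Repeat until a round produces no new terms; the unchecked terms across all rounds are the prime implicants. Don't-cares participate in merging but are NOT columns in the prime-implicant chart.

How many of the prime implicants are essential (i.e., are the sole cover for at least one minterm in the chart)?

4

size-2^0 implicants → 0000(✓)  0001(✓)  0010(✓)  0011(✓)  0100(✓)  0110(✓)  0111(✓)  1000(✓)  1001(✓)  1101(✓)
size-2^1 implicants → -000(✓)  -001(✓)  0-00(✓)  0-10(✓)  0-11(✓)  00-0(✓)  00-1(✓)  000-(✓)  001-(✓)  01-0(✓)  011-(✓)  1-01  100-(✓)
size-2^2 implicants → -00-  0--0  0-1-  00--
Unchecked terms (primes): -00-, 0--0, 0-1-, 00--, 1-01
Minterm coverage:
  m0 ⊆ -00-,0--0,00--
  m1 ⊆ -00-,00--
  m3 ⊆ 0-1-,00--
  m4 ⊆ 0--0 [E]
  m7 ⊆ 0-1- [E]
  m8 ⊆ -00- [E]
  m9 ⊆ -00-,1-01
  m13 ⊆ 1-01 [E]
E = {-00-, 0--0, 0-1-, 1-01}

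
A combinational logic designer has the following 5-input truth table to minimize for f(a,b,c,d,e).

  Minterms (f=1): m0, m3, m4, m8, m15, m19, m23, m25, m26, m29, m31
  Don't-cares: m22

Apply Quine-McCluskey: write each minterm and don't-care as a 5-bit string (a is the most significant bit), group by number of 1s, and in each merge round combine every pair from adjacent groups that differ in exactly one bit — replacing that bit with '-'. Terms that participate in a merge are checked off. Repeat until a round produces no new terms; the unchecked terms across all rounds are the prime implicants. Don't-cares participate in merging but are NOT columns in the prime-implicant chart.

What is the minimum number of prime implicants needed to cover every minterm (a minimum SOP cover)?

[col 0] 00000*, 00011*, 00100*, 01000*, 01111*, 10011*, 10110*, 10111*, 11001*, 11010, 11101*, 11111*
[col 1] -0011, -1111, 0-000, 00-00, 1-111, 10-11, 1011-, 11-01, 111-1
Prime implicants: -0011, -1111, 0-000, 00-00, 1-111, 10-11, 1011-, 11-01, 11010, 111-1
PI chart (minterm → PIs covering it):
  0 | 0-000,00-00
  3 | -0011  (sole → essential)
  4 | 00-00  (sole → essential)
  8 | 0-000  (sole → essential)
  15 | -1111  (sole → essential)
  19 | -0011,10-11
  23 | 1-111,10-11,1011-
  25 | 11-01  (sole → essential)
  26 | 11010  (sole → essential)
  29 | 11-01,111-1
  31 | -1111,1-111,111-1
Essential prime implicants: -0011, -1111, 0-000, 00-00, 11-01, 11010
Petrick residual → 1-111
Minimum SOP uses 7 PIs: b'c'de + bcde + a'c'd'e' + a'b'd'e' + acde + abd'e + abc'de'

7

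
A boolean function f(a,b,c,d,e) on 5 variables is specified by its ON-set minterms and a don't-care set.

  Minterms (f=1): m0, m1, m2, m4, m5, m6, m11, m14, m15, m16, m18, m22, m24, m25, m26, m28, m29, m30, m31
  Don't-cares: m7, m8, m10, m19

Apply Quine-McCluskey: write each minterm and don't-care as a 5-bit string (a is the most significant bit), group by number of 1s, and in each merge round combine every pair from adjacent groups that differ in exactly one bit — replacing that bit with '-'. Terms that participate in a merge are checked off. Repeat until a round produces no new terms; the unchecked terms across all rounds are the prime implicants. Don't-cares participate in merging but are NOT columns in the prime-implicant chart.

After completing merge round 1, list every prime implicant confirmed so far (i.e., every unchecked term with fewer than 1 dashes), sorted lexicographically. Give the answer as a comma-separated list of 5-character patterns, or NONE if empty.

size-2^0 implicants → 00000(✓)  00001(✓)  00010(✓)  00100(✓)  00101(✓)  00110(✓)  00111(✓)  01000(✓)  01010(✓)  01011(✓)  01110(✓)  01111(✓)  10000(✓)  10010(✓)  10011(✓)  10110(✓)  11000(✓)  11001(✓)  11010(✓)  11100(✓)  11101(✓)  11110(✓)  11111(✓)
size-2^1 implicants → -0000(✓)  -0010(✓)  -0110(✓)  -1000(✓)  -1010(✓)  -1110(✓)  -1111(✓)  0-000(✓)  0-010(✓)  0-110(✓)  0-111(✓)  00-00(✓)  00-01(✓)  00-10(✓)  000-0(✓)  0000-(✓)  001-0(✓)  001-1(✓)  0010-(✓)  0011-(✓)  01-10(✓)  01-11(✓)  010-0(✓)  0101-(✓)  0111-(✓)  1-000(✓)  1-010(✓)  1-110(✓)  10-10(✓)  100-0(✓)  1001-  11-00(✓)  11-01(✓)  11-10(✓)  110-0(✓)  1100-(✓)  111-0(✓)  111-1(✓)  1110-(✓)  1111-(✓)
size-2^2 implicants → --000(✓)  --010(✓)  --110(✓)  -0-10(✓)  -00-0(✓)  -1-10(✓)  -10-0(✓)  -111-  0--10(✓)  0-0-0(✓)  0-11-  00--0  00-0-  001--  01-1-  1--10(✓)  1-0-0(✓)  11--0  11-0-  111--
size-2^3 implicants → ---10  --0-0
Unchecked terms (primes): ---10, --0-0, -111-, 0-11-, 00--0, 00-0-, 001--, 01-1-, 1001-, 11--0, 11-0-, 111--

NONE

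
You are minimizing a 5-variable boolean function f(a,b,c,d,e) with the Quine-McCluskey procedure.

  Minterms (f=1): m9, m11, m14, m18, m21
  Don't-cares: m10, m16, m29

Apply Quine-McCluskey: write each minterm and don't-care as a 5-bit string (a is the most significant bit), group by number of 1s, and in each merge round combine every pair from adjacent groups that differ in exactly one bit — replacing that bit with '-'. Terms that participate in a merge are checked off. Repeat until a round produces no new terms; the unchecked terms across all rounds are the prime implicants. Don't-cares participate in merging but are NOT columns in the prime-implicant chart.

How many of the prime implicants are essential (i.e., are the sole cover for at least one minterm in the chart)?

4

Round 0: 01001✓ 01010✓ 01011✓ 01110✓ 10000✓ 10010✓ 10101✓ 11101✓
Round 1: 01-10 010-1 0101- 1-101 100-0
PIs = {01-10, 010-1, 0101-, 1-101, 100-0}
Coverage chart:
  m9: 010-1 ←essential
  m11: 010-1,0101-
  m14: 01-10 ←essential
  m18: 100-0 ←essential
  m21: 1-101 ←essential
Essential: 01-10, 010-1, 1-101, 100-0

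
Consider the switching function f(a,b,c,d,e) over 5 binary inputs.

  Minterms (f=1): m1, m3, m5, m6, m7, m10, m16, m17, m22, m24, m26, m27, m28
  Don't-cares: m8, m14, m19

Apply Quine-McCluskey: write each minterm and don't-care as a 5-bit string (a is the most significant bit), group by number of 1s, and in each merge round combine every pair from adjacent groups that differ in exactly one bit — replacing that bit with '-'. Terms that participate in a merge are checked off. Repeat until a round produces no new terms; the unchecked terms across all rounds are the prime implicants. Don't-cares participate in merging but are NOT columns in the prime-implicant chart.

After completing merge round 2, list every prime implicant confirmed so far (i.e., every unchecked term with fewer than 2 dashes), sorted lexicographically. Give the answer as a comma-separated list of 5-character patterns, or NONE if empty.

size-2^0 implicants → 00001(✓)  00011(✓)  00101(✓)  00110(✓)  00111(✓)  01000(✓)  01010(✓)  01110(✓)  10000(✓)  10001(✓)  10011(✓)  10110(✓)  11000(✓)  11010(✓)  11011(✓)  11100(✓)
size-2^1 implicants → -0001(✓)  -0011(✓)  -0110  -1000(✓)  -1010(✓)  0-110  00-01(✓)  00-11(✓)  000-1(✓)  001-1(✓)  0011-  01-10  010-0(✓)  1-000  1-011  100-1(✓)  1000-  11-00  110-0(✓)  1101-
size-2^2 implicants → -00-1  -10-0  00--1
Unchecked terms (primes): -00-1, -0110, -10-0, 0-110, 00--1, 0011-, 01-10, 1-000, 1-011, 1000-, 11-00, 1101-

-0110, 0-110, 0011-, 01-10, 1-000, 1-011, 1000-, 11-00, 1101-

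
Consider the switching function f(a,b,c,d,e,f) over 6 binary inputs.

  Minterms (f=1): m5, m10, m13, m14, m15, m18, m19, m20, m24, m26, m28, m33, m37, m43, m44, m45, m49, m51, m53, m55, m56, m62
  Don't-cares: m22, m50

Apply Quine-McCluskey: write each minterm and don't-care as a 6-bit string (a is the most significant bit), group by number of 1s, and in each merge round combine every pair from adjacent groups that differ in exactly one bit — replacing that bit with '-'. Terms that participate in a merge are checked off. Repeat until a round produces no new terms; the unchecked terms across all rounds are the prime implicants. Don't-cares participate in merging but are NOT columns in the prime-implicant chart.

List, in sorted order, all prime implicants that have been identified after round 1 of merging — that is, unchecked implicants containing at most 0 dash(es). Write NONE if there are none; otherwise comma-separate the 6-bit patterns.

[col 0] 000101*, 001010*, 001101*, 001110*, 001111*, 010010*, 010011*, 010100*, 010110*, 011000*, 011010*, 011100*, 100001*, 100101*, 101011, 101100*, 101101*, 110001*, 110010*, 110011*, 110101*, 110111*, 111000*, 111110
[col 1] -00101*, -01101*, -10010*, -10011*, -11000, 0-1010, 00-101*, 001-10, 0011-1, 00111-, 01-010, 01-100, 010-10, 01001-*, 0101-0, 011-00, 0110-0, 1-0001*, 1-0101*, 10-101*, 100-01*, 10110-, 110-01*, 110-11*, 1100-1*, 11001-*, 1101-1*
[col 2] -0-101, -1001-, 1-0-01, 110--1
Prime implicants: -0-101, -1001-, -11000, 0-1010, 001-10, 0011-1, 00111-, 01-010, 01-100, 010-10, 0101-0, 011-00, 0110-0, 1-0-01, 101011, 10110-, 110--1, 111110

101011, 111110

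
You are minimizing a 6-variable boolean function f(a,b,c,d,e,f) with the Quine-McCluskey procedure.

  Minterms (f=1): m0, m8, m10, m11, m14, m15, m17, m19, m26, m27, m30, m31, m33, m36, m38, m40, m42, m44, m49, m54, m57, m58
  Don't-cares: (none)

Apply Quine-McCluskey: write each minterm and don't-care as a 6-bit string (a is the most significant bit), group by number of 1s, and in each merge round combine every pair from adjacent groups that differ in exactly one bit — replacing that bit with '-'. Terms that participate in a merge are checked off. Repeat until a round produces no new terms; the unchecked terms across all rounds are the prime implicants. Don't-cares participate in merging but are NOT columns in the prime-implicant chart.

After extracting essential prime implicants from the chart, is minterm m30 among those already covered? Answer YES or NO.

YES

Round 0: 000000✓ 001000✓ 001010✓ 001011✓ 001110✓ 001111✓ 010001✓ 010011✓ 011010✓ 011011✓ 011110✓ 011111✓ 100001✓ 100100✓ 100110✓ 101000✓ 101010✓ 101100✓ 110001✓ 110110✓ 111001✓ 111010✓
Round 1: -01000✓ -01010✓ -10001 -11010✓ 0-1010✓ 0-1011✓ 0-1110✓ 0-1111✓ 00-000 001-10✓ 001-11✓ 0010-0✓ 00101-✓ 00111-✓ 01-011 0100-1 011-10✓ 011-11✓ 01101-✓ 01111-✓ 1-0001 1-0110 1-1010✓ 10-100 1001-0 101-00 1010-0✓ 11-001
Round 2: --1010 -010-0 0-1-10✓ 0-1-11✓ 0-101-✓ 0-111-✓ 001-1-✓ 011-1-✓
Round 3: 0-1-1-
PIs = {--1010, -010-0, -10001, 0-1-1-, 00-000, 01-011, 0100-1, 1-0001, 1-0110, 10-100, 1001-0, 101-00, 11-001}
Coverage chart:
  m0: 00-000 ←essential
  m8: -010-0,00-000
  m10: --1010,-010-0,0-1-1-
  m11: 0-1-1- ←essential
  m14: 0-1-1- ←essential
  m15: 0-1-1- ←essential
  m17: -10001,0100-1
  m19: 01-011,0100-1
  m26: --1010,0-1-1-
  m27: 0-1-1-,01-011
  m30: 0-1-1- ←essential
  m31: 0-1-1- ←essential
  m33: 1-0001 ←essential
  m36: 10-100,1001-0
  m38: 1-0110,1001-0
  m40: -010-0,101-00
  m42: --1010,-010-0
  m44: 10-100,101-00
  m49: -10001,1-0001,11-001
  m54: 1-0110 ←essential
  m57: 11-001 ←essential
  m58: --1010 ←essential
Essential: --1010, 0-1-1-, 00-000, 1-0001, 1-0110, 11-001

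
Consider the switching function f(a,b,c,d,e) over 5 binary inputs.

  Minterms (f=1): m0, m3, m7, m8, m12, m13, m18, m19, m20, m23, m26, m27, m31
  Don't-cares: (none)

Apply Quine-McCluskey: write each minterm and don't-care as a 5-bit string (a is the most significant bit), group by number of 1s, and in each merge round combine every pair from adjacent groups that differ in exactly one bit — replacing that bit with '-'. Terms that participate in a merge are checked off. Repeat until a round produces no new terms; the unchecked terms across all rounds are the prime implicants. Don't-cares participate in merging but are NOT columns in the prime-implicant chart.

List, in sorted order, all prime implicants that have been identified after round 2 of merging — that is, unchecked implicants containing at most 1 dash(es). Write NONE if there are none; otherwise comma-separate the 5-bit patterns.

size-2^0 implicants → 00000(✓)  00011(✓)  00111(✓)  01000(✓)  01100(✓)  01101(✓)  10010(✓)  10011(✓)  10100  10111(✓)  11010(✓)  11011(✓)  11111(✓)
size-2^1 implicants → -0011(✓)  -0111(✓)  0-000  00-11(✓)  01-00  0110-  1-010(✓)  1-011(✓)  1-111(✓)  10-11(✓)  1001-(✓)  11-11(✓)  1101-(✓)
size-2^2 implicants → -0-11  1--11  1-01-
Unchecked terms (primes): -0-11, 0-000, 01-00, 0110-, 1--11, 1-01-, 10100

0-000, 01-00, 0110-, 10100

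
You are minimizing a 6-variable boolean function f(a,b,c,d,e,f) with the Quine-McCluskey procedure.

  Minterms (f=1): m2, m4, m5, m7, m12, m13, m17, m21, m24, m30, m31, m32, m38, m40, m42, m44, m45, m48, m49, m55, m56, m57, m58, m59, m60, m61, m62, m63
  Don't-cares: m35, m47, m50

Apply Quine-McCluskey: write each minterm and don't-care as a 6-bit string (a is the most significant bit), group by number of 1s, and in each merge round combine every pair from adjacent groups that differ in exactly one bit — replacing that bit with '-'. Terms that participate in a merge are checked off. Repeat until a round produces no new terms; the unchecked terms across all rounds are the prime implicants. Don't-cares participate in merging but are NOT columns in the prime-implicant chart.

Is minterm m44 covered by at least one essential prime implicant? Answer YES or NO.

NO

size-2^0 implicants → 000010  000100(✓)  000101(✓)  000111(✓)  001100(✓)  001101(✓)  010001(✓)  010101(✓)  011000(✓)  011110(✓)  011111(✓)  100000(✓)  100011  100110  101000(✓)  101010(✓)  101100(✓)  101101(✓)  101111(✓)  110000(✓)  110001(✓)  110010(✓)  110111(✓)  111000(✓)  111001(✓)  111010(✓)  111011(✓)  111100(✓)  111101(✓)  111110(✓)  111111(✓)
size-2^1 implicants → -01100(✓)  -01101(✓)  -10001  -11000  -11110(✓)  -11111(✓)  0-0101  00-100(✓)  00-101(✓)  0001-1  00010-(✓)  00110-(✓)  010-01  01111-(✓)  1-0000(✓)  1-1000(✓)  1-1010(✓)  1-1100(✓)  1-1101(✓)  1-1111(✓)  10-000(✓)  101-00(✓)  1010-0(✓)  1011-1(✓)  10110-(✓)  11-000(✓)  11-001(✓)  11-010(✓)  11-111  1100-0(✓)  11000-(✓)  111-00(✓)  111-01(✓)  111-10(✓)  111-11(✓)  1110-0(✓)  1110-1(✓)  11100-(✓)  11101-(✓)  1111-0(✓)  1111-1(✓)  11110-(✓)  11111-(✓)
size-2^2 implicants → -0110-  -1111-  00-10-  1--000  1-1-00  1-10-0  1-11-1  1-110-  11-0-0  11-00-  111--0(✓)  111--1(✓)  111-0-(✓)  111-1-(✓)  1110--(✓)  1111--(✓)
size-2^3 implicants → 111---
Unchecked terms (primes): -0110-, -10001, -11000, -1111-, 0-0101, 00-10-, 000010, 0001-1, 010-01, 1--000, 1-1-00, 1-10-0, 1-11-1, 1-110-, 100011, 100110, 11-0-0, 11-00-, 11-111, 111---
Minterm coverage:
  m2 ⊆ 000010 [E]
  m4 ⊆ 00-10- [E]
  m5 ⊆ 0-0101,00-10-,0001-1
  m7 ⊆ 0001-1 [E]
  m12 ⊆ -0110-,00-10-
  m13 ⊆ -0110-,00-10-
  m17 ⊆ -10001,010-01
  m21 ⊆ 0-0101,010-01
  m24 ⊆ -11000 [E]
  m30 ⊆ -1111- [E]
  m31 ⊆ -1111- [E]
  m32 ⊆ 1--000 [E]
  m38 ⊆ 100110 [E]
  m40 ⊆ 1--000,1-1-00,1-10-0
  m42 ⊆ 1-10-0 [E]
  m44 ⊆ -0110-,1-1-00,1-110-
  m45 ⊆ -0110-,1-11-1,1-110-
  m48 ⊆ 1--000,11-0-0,11-00-
  m49 ⊆ -10001,11-00-
  m55 ⊆ 11-111 [E]
  m56 ⊆ -11000,1--000,1-1-00,1-10-0,11-0-0,11-00-,111---
  m57 ⊆ 11-00-,111---
  m58 ⊆ 1-10-0,11-0-0,111---
  m59 ⊆ 111--- [E]
  m60 ⊆ 1-1-00,1-110-,111---
  m61 ⊆ 1-11-1,1-110-,111---
  m62 ⊆ -1111-,111---
  m63 ⊆ -1111-,1-11-1,11-111,111---
E = {-11000, -1111-, 00-10-, 000010, 0001-1, 1--000, 1-10-0, 100110, 11-111, 111---}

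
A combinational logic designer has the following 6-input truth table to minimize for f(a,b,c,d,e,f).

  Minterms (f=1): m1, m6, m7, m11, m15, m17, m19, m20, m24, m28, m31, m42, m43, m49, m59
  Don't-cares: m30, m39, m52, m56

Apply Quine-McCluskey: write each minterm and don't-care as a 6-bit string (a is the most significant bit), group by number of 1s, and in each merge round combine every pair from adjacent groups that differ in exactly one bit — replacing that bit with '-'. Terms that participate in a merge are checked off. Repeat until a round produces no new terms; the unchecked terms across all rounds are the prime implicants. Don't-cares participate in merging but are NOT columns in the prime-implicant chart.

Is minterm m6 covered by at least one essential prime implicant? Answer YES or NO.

size-2^0 implicants → 000001(✓)  000110(✓)  000111(✓)  001011(✓)  001111(✓)  010001(✓)  010011(✓)  010100(✓)  011000(✓)  011100(✓)  011110(✓)  011111(✓)  100111(✓)  101010(✓)  101011(✓)  110001(✓)  110100(✓)  111000(✓)  111011(✓)
size-2^1 implicants → -00111  -01011  -10001  -10100  -11000  0-0001  0-1111  00-111  00011-  001-11  01-100  0100-1  011-00  0111-0  01111-  1-1011  10101-
Unchecked terms (primes): -00111, -01011, -10001, -10100, -11000, 0-0001, 0-1111, 00-111, 00011-, 001-11, 01-100, 0100-1, 011-00, 0111-0, 01111-, 1-1011, 10101-
Minterm coverage:
  m1 ⊆ 0-0001 [E]
  m6 ⊆ 00011- [E]
  m7 ⊆ -00111,00-111,00011-
  m11 ⊆ -01011,001-11
  m15 ⊆ 0-1111,00-111,001-11
  m17 ⊆ -10001,0-0001,0100-1
  m19 ⊆ 0100-1 [E]
  m20 ⊆ -10100,01-100
  m24 ⊆ -11000,011-00
  m28 ⊆ 01-100,011-00,0111-0
  m31 ⊆ 0-1111,01111-
  m42 ⊆ 10101- [E]
  m43 ⊆ -01011,1-1011,10101-
  m49 ⊆ -10001 [E]
  m59 ⊆ 1-1011 [E]
E = {-10001, 0-0001, 00011-, 0100-1, 1-1011, 10101-}

YES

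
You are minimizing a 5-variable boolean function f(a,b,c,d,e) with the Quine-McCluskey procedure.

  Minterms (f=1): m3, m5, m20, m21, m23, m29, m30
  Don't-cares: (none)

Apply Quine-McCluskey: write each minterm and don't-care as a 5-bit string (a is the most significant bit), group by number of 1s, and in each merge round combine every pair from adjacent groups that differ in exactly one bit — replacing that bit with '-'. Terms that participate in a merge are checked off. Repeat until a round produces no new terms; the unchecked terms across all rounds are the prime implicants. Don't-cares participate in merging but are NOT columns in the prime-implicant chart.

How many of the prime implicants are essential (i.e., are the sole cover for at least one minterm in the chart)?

[col 0] 00011, 00101*, 10100*, 10101*, 10111*, 11101*, 11110
[col 1] -0101, 1-101, 101-1, 1010-
Prime implicants: -0101, 00011, 1-101, 101-1, 1010-, 11110
PI chart (minterm → PIs covering it):
  3 | 00011  (sole → essential)
  5 | -0101  (sole → essential)
  20 | 1010-  (sole → essential)
  21 | -0101,1-101,101-1,1010-
  23 | 101-1  (sole → essential)
  29 | 1-101  (sole → essential)
  30 | 11110  (sole → essential)
Essential prime implicants: -0101, 00011, 1-101, 101-1, 1010-, 11110

6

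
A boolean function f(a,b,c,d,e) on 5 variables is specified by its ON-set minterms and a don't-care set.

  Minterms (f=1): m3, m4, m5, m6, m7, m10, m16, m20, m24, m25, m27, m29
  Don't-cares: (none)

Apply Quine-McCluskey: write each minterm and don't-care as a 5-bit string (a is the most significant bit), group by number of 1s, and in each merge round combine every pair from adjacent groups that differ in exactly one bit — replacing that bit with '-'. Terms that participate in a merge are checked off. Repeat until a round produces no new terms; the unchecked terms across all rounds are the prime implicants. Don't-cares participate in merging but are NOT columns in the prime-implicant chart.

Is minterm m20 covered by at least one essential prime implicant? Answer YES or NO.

[col 0] 00011*, 00100*, 00101*, 00110*, 00111*, 01010, 10000*, 10100*, 11000*, 11001*, 11011*, 11101*
[col 1] -0100, 00-11, 001-0*, 001-1*, 0010-*, 0011-*, 1-000, 10-00, 11-01, 110-1, 1100-
[col 2] 001--
Prime implicants: -0100, 00-11, 001--, 01010, 1-000, 10-00, 11-01, 110-1, 1100-
PI chart (minterm → PIs covering it):
  3 | 00-11  (sole → essential)
  4 | -0100,001--
  5 | 001--  (sole → essential)
  6 | 001--  (sole → essential)
  7 | 00-11,001--
  10 | 01010  (sole → essential)
  16 | 1-000,10-00
  20 | -0100,10-00
  24 | 1-000,1100-
  25 | 11-01,110-1,1100-
  27 | 110-1  (sole → essential)
  29 | 11-01  (sole → essential)
Essential prime implicants: 00-11, 001--, 01010, 11-01, 110-1

NO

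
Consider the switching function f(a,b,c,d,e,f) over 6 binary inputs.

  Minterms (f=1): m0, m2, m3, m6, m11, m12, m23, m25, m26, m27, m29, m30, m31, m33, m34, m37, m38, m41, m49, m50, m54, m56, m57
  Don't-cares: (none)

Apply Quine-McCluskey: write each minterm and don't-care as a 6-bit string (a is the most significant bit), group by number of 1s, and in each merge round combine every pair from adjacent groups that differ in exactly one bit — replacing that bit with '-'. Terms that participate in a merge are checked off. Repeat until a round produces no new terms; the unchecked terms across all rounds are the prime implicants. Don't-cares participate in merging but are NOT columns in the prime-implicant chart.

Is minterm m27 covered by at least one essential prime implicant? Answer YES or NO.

YES

size-2^0 implicants → 000000(✓)  000010(✓)  000011(✓)  000110(✓)  001011(✓)  001100  010111(✓)  011001(✓)  011010(✓)  011011(✓)  011101(✓)  011110(✓)  011111(✓)  100001(✓)  100010(✓)  100101(✓)  100110(✓)  101001(✓)  110001(✓)  110010(✓)  110110(✓)  111000(✓)  111001(✓)
size-2^1 implicants → -00010(✓)  -00110(✓)  -11001  0-1011  00-011  000-10(✓)  0000-0  00001-  01-111  011-01(✓)  011-10(✓)  011-11(✓)  0110-1(✓)  01101-(✓)  0111-1(✓)  01111-(✓)  1-0001(✓)  1-0010(✓)  1-0110(✓)  1-1001(✓)  10-001(✓)  100-01  100-10(✓)  11-001(✓)  110-10(✓)  11100-
size-2^2 implicants → -00-10  011--1  011-1-  1--001  1-0-10
Unchecked terms (primes): -00-10, -11001, 0-1011, 00-011, 0000-0, 00001-, 001100, 01-111, 011--1, 011-1-, 1--001, 1-0-10, 100-01, 11100-
Minterm coverage:
  m0 ⊆ 0000-0 [E]
  m2 ⊆ -00-10,0000-0,00001-
  m3 ⊆ 00-011,00001-
  m6 ⊆ -00-10 [E]
  m11 ⊆ 0-1011,00-011
  m12 ⊆ 001100 [E]
  m23 ⊆ 01-111 [E]
  m25 ⊆ -11001,011--1
  m26 ⊆ 011-1- [E]
  m27 ⊆ 0-1011,011--1,011-1-
  m29 ⊆ 011--1 [E]
  m30 ⊆ 011-1- [E]
  m31 ⊆ 01-111,011--1,011-1-
  m33 ⊆ 1--001,100-01
  m34 ⊆ -00-10,1-0-10
  m37 ⊆ 100-01 [E]
  m38 ⊆ -00-10,1-0-10
  m41 ⊆ 1--001 [E]
  m49 ⊆ 1--001 [E]
  m50 ⊆ 1-0-10 [E]
  m54 ⊆ 1-0-10 [E]
  m56 ⊆ 11100- [E]
  m57 ⊆ -11001,1--001,11100-
E = {-00-10, 0000-0, 001100, 01-111, 011--1, 011-1-, 1--001, 1-0-10, 100-01, 11100-}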